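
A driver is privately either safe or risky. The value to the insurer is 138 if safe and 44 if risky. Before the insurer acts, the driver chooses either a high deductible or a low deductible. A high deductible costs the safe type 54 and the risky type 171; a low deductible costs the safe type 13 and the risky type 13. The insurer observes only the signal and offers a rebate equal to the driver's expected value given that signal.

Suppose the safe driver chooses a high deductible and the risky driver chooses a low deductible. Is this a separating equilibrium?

Yes

If types separate, high deductible earns payment 138 and low deductible earns 44.
Safe: high deductible gives 138 − 54 = 84; low deductible gives 44 − 13 = 31. No deviation. ✓
Risky: low deductible gives 44 − 13 = 31; high deductible gives 138 − 171 = -33. No deviation. ✓
Neither type gains from mimicking the other.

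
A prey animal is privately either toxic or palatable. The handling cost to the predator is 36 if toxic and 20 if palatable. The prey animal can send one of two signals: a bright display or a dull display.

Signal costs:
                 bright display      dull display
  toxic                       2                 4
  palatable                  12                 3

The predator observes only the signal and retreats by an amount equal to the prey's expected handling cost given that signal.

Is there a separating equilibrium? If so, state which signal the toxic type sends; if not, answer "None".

Try toxic → bright display, palatable → dull display:
  If types separate, bright display earns payment 36 and dull display earns 20.
  Toxic: bright display gives 36 − 2 = 34; dull display gives 20 − 4 = 16. No deviation. ✓
  Palatable: dull display gives 20 − 3 = 17; bright display gives 36 − 12 = 24. Would deviate. ✗
Try toxic → dull display, palatable → bright display:
  If types separate, dull display earns payment 36 and bright display earns 20.
  Toxic: dull display gives 36 − 4 = 32; bright display gives 20 − 2 = 18. No deviation. ✓
  Palatable: bright display gives 20 − 12 = 8; dull display gives 36 − 3 = 33. Would deviate. ✗
Neither assignment is incentive-compatible.

None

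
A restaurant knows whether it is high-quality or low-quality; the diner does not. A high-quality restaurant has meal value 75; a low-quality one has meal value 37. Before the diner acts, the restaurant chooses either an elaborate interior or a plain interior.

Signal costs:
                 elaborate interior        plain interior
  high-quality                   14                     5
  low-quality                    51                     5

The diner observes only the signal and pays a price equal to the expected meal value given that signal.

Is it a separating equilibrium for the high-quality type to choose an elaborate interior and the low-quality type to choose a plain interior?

Yes

If types separate, elaborate interior earns payment 75 and plain interior earns 37.
High-quality: elaborate interior gives 75 − 14 = 61; plain interior gives 37 − 5 = 32. No deviation. ✓
Low-quality: plain interior gives 37 − 5 = 32; elaborate interior gives 75 − 51 = 24. No deviation. ✓
Neither type gains from mimicking the other.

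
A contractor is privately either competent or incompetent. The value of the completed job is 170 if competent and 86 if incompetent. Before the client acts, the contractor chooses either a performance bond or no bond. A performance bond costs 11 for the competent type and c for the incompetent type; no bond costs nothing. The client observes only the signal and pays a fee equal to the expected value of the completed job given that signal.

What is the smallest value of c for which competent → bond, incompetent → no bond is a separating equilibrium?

Under separation: bond → competent (pays 170); no bond → incompetent (pays 86).
Competent: 170 − 11 = 159 ≥ 86 − 0 = 86. Holds regardless of c. ✓
Incompetent: 86 − 0 ≥ 170 − c, so c ≥ 170 − 86 = 84.

84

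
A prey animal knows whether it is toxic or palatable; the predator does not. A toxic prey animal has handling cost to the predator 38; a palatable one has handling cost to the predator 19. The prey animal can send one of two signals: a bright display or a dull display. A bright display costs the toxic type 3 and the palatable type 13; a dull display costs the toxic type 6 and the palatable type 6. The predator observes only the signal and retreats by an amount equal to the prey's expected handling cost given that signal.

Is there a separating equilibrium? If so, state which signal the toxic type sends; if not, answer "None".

Try toxic → bright display, palatable → dull display:
  Under separation the predator infers type exactly: bright display → toxic (pays 38), dull display → palatable (pays 19).
  Toxic: bright display gives 38 − 3 = 35; dull display gives 19 − 6 = 13. No deviation. ✓
  Palatable: dull display gives 19 − 6 = 13; bright display gives 38 − 13 = 25. Would deviate. ✗
Try toxic → dull display, palatable → bright display:
  Under separation the predator infers type exactly: dull display → toxic (pays 38), bright display → palatable (pays 19).
  Toxic: dull display gives 38 − 6 = 32; bright display gives 19 − 3 = 16. No deviation. ✓
  Palatable: bright display gives 19 − 13 = 6; dull display gives 38 − 6 = 32. Would deviate. ✗
Neither assignment is incentive-compatible.

None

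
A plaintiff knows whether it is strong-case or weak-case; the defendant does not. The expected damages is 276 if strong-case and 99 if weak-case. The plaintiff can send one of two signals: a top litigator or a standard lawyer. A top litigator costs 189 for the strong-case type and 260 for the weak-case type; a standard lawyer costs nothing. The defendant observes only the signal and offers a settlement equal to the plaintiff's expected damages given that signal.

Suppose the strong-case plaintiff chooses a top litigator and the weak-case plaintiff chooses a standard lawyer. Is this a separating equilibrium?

If types separate, top litigator earns payment 276 and standard lawyer earns 99.
Strong-case: top litigator gives 276 − 189 = 87; standard lawyer gives 99 − 0 = 99. Would deviate. ✗
Weak-case: standard lawyer gives 99 − 0 = 99; top litigator gives 276 − 260 = 16. No deviation. ✓

No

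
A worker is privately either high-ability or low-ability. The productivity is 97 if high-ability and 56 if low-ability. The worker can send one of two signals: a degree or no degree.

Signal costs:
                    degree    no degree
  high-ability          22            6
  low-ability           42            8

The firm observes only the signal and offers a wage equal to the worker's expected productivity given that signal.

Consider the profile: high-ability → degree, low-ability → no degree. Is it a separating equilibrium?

If types separate, degree earns payment 97 and no degree earns 56.
High-ability: degree gives 97 − 22 = 75; no degree gives 56 − 6 = 50. No deviation. ✓
Low-ability: no degree gives 56 − 8 = 48; degree gives 97 − 42 = 55. Would deviate. ✗

No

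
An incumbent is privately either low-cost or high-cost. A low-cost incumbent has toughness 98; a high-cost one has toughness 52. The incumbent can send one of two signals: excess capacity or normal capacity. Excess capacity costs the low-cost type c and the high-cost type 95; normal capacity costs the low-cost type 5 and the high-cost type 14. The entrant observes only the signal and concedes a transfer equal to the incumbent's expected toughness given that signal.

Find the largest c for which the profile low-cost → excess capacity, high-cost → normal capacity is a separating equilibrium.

Under separation: excess capacity → low-cost (pays 98); normal capacity → high-cost (pays 52).
High-cost: 52 − 14 = 38 ≥ 98 − 95 = 3. Holds regardless of c. ✓
Low-cost: 98 − c ≥ 52 − 5, so c ≤ 98 − 47 = 51.

51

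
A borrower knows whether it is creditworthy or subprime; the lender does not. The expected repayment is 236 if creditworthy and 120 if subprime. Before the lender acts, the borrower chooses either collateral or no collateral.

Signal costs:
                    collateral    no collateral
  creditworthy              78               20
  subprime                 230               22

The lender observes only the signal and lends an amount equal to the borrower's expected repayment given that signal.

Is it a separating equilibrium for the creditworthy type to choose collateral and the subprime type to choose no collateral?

Under separation the lender infers type exactly: collateral → creditworthy (pays 236), no collateral → subprime (pays 120).
Creditworthy: collateral gives 236 − 78 = 158; no collateral gives 120 − 20 = 100. No deviation. ✓
Subprime: no collateral gives 120 − 22 = 98; collateral gives 236 − 230 = 6. No deviation. ✓
Both incentive constraints hold.

Yes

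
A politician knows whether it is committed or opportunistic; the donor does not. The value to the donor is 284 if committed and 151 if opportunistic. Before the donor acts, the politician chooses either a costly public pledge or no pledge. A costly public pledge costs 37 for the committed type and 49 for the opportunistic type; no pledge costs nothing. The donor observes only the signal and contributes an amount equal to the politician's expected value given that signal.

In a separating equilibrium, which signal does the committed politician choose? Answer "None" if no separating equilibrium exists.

Try committed → pledge, opportunistic → no pledge:
  Under separation the donor infers type exactly: pledge → committed (pays 284), no pledge → opportunistic (pays 151).
  Committed: pledge gives 284 − 37 = 247; no pledge gives 151 − 0 = 151. No deviation. ✓
  Opportunistic: no pledge gives 151 − 0 = 151; pledge gives 284 − 49 = 235. Would deviate. ✗
Try committed → no pledge, opportunistic → pledge:
  Under separation the donor infers type exactly: no pledge → committed (pays 284), pledge → opportunistic (pays 151).
  Committed: no pledge gives 284 − 0 = 284; pledge gives 151 − 37 = 114. No deviation. ✓
  Opportunistic: pledge gives 151 − 49 = 102; no pledge gives 284 − 0 = 284. Would deviate. ✗
Neither assignment is incentive-compatible.

None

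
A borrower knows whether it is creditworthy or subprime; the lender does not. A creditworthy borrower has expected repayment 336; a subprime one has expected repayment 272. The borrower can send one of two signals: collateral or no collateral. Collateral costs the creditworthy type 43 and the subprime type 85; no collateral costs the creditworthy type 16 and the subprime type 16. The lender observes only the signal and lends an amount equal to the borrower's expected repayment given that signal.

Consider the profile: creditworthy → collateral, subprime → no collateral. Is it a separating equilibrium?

If types separate, collateral earns payment 336 and no collateral earns 272.
Creditworthy: collateral gives 336 − 43 = 293; no collateral gives 272 − 16 = 256. No deviation. ✓
Subprime: no collateral gives 272 − 16 = 256; collateral gives 336 − 85 = 251. No deviation. ✓
Neither type gains from mimicking the other.

Yes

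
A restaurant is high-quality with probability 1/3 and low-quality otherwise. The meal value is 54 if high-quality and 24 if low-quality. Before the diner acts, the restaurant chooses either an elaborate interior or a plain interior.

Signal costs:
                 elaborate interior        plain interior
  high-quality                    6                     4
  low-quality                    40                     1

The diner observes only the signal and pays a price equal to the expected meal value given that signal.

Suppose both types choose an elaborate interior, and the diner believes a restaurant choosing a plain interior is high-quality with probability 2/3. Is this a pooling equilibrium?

No

On the equilibrium path (elaborate interior) the diner holds the prior 1/3 and pays 1/3·54 + 2/3·24 = 34. Off-path (plain interior) belief 2/3 gives 2/3·54 + 1/3·24 = 44.
High-quality: elaborate interior gives 34 − 6 = 28; plain interior gives 44 − 4 = 40. Deviates. ✗
Low-quality: elaborate interior gives 34 − 40 = -6; plain interior gives 44 − 1 = 43. Deviates. ✗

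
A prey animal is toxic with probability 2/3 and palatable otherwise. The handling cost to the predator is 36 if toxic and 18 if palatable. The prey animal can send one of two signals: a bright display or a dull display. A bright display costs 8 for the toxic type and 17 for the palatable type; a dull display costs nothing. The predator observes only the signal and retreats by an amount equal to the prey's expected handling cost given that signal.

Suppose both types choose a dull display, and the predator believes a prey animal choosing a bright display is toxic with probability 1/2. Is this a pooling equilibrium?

Yes

At the pooled signal (dull display) the predator holds the prior 2/3 and pays 2/3·36 + 1/3·18 = 30. Off-path (bright display) belief 1/2 gives 1/2·36 + 1/2·18 = 27.
Toxic: dull display gives 30 − 0 = 30; bright display gives 27 − 8 = 19. Stays. ✓
Palatable: dull display gives 30 − 0 = 30; bright display gives 27 − 17 = 10. Stays. ✓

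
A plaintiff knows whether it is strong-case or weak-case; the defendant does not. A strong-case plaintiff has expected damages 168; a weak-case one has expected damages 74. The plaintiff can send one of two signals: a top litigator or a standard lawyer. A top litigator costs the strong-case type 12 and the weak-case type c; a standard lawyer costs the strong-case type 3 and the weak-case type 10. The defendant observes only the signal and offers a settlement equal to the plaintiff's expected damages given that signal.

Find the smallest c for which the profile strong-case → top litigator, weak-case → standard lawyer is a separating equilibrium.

Under separation: top litigator → strong-case (pays 168); standard lawyer → weak-case (pays 74).
Strong-case: 168 − 12 = 156 ≥ 74 − 3 = 71. Holds regardless of c. ✓
Weak-case: 74 − 10 ≥ 168 − c, so c ≥ 168 − 64 = 104.

104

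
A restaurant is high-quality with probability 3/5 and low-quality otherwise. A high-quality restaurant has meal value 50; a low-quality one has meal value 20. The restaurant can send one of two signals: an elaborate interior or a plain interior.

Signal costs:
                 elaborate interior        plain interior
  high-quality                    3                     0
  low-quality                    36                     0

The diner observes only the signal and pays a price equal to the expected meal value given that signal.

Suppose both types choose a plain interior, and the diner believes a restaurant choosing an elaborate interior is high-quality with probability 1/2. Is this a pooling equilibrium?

At the pooled signal (plain interior) the diner holds the prior 3/5 and pays 3/5·50 + 2/5·20 = 38. Off-path (elaborate interior) belief 1/2 gives 1/2·50 + 1/2·20 = 35.
High-quality: plain interior gives 38 − 0 = 38; elaborate interior gives 35 − 3 = 32. Stays. ✓
Low-quality: plain interior gives 38 − 0 = 38; elaborate interior gives 35 − 36 = -1. Stays. ✓

Yes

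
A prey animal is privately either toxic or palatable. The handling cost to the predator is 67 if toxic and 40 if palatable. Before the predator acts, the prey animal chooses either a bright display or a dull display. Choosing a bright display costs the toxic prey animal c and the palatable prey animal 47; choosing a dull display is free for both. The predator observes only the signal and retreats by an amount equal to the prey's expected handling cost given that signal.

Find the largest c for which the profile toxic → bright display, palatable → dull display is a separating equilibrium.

27

Under separation: bright display → toxic (pays 67); dull display → palatable (pays 40).
Palatable: 40 − 0 = 40 ≥ 67 − 47 = 20. Holds regardless of c. ✓
Toxic: 67 − c ≥ 40 − 0, so c ≤ 67 − 40 = 27.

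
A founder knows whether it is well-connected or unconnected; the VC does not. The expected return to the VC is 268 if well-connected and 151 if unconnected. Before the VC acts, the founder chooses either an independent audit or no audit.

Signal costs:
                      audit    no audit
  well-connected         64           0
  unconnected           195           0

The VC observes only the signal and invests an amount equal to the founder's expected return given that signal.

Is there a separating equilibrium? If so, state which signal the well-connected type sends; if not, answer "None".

audit

Try well-connected → audit, unconnected → no audit:
  Under separation the VC infers type exactly: audit → well-connected (pays 268), no audit → unconnected (pays 151).
  Well-connected: audit gives 268 − 64 = 204; no audit gives 151 − 0 = 151. No deviation. ✓
  Unconnected: no audit gives 151 − 0 = 151; audit gives 268 − 195 = 73. No deviation. ✓
Both hold — the well-connected type sends audit.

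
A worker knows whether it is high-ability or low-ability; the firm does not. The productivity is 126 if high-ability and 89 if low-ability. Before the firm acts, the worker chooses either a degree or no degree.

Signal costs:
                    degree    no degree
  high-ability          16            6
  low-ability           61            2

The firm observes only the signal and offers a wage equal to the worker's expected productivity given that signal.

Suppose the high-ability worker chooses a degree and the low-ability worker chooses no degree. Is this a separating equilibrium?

Under separation the firm infers type exactly: degree → high-ability (pays 126), no degree → low-ability (pays 89).
High-ability: degree gives 126 − 16 = 110; no degree gives 89 − 6 = 83. No deviation. ✓
Low-ability: no degree gives 89 − 2 = 87; degree gives 126 − 61 = 65. No deviation. ✓
Neither type gains from mimicking the other.

Yes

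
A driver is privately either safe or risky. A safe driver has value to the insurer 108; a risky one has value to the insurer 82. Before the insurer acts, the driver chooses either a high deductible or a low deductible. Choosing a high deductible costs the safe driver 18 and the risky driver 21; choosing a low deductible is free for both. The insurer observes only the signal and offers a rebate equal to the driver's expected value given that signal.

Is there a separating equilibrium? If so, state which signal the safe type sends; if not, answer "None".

None

Try safe → high deductible, risky → low deductible:
  Under separation the insurer infers type exactly: high deductible → safe (pays 108), low deductible → risky (pays 82).
  Safe: high deductible gives 108 − 18 = 90; low deductible gives 82 − 0 = 82. No deviation. ✓
  Risky: low deductible gives 82 − 0 = 82; high deductible gives 108 − 21 = 87. Would deviate. ✗
Try safe → low deductible, risky → high deductible:
  Under separation the insurer infers type exactly: low deductible → safe (pays 108), high deductible → risky (pays 82).
  Safe: low deductible gives 108 − 0 = 108; high deductible gives 82 − 18 = 64. No deviation. ✓
  Risky: high deductible gives 82 − 21 = 61; low deductible gives 108 − 0 = 108. Would deviate. ✗
Neither assignment is incentive-compatible.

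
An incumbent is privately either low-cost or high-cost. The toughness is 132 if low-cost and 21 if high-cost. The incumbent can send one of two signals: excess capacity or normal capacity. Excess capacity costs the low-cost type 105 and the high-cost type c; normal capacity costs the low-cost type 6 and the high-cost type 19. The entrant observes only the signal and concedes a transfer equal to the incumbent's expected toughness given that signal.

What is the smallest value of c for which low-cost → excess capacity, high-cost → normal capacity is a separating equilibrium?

130

Under separation: excess capacity → low-cost (pays 132); normal capacity → high-cost (pays 21).
Low-cost: 132 − 105 = 27 ≥ 21 − 6 = 15. Holds regardless of c. ✓
High-cost: 21 − 19 ≥ 132 − c, so c ≥ 132 − 2 = 130.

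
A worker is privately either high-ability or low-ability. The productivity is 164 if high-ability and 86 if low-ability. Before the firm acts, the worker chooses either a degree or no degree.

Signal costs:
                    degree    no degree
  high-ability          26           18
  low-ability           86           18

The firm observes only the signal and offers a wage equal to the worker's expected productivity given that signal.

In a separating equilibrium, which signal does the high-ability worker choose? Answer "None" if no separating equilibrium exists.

None

Try high-ability → degree, low-ability → no degree:
  If types separate, degree earns payment 164 and no degree earns 86.
  High-ability: degree gives 164 − 26 = 138; no degree gives 86 − 18 = 68. No deviation. ✓
  Low-ability: no degree gives 86 − 18 = 68; degree gives 164 − 86 = 78. Would deviate. ✗
Try high-ability → no degree, low-ability → degree:
  If types separate, no degree earns payment 164 and degree earns 86.
  High-ability: no degree gives 164 − 18 = 146; degree gives 86 − 26 = 60. No deviation. ✓
  Low-ability: degree gives 86 − 86 = 0; no degree gives 164 − 18 = 146. Would deviate. ✗
Neither assignment is incentive-compatible.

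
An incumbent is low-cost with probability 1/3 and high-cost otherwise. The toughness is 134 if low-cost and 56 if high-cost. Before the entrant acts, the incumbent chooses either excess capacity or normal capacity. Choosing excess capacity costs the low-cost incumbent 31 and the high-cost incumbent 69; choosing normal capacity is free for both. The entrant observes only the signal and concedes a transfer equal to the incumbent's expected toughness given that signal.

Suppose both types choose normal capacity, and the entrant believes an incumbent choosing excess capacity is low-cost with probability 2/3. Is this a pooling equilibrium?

Yes

On the equilibrium path (normal capacity) the entrant holds the prior 1/3 and pays 1/3·134 + 2/3·56 = 82. Off-path (excess capacity) belief 2/3 gives 2/3·134 + 1/3·56 = 108.
Low-cost: normal capacity gives 82 − 0 = 82; excess capacity gives 108 − 31 = 77. Stays. ✓
High-cost: normal capacity gives 82 − 0 = 82; excess capacity gives 108 − 69 = 39. Stays. ✓
Beliefs are Bayes-consistent on-path and both types best-respond.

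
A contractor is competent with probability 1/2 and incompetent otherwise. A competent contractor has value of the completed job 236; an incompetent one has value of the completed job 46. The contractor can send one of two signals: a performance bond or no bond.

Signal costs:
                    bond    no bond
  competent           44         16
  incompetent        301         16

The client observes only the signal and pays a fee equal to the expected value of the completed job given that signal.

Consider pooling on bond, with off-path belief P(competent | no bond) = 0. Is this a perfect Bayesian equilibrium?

At the pooled signal (bond) the client holds the prior 1/2 and pays 1/2·236 + 1/2·46 = 141. Off-path (no bond) belief 0 gives 0·236 + 1·46 = 46.
Competent: bond gives 141 − 44 = 97; no bond gives 46 − 16 = 30. Stays. ✓
Incompetent: bond gives 141 − 301 = -160; no bond gives 46 − 16 = 30. Deviates. ✗

No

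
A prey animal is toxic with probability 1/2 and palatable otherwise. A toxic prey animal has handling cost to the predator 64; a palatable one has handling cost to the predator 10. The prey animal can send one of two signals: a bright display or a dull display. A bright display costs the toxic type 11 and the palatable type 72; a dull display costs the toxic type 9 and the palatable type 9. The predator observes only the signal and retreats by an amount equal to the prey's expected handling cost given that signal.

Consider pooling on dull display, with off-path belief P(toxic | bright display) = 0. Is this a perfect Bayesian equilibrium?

Yes

At the pooled signal (dull display) the predator holds the prior 1/2 and pays 1/2·64 + 1/2·10 = 37. Off-path (bright display) belief 0 gives 0·64 + 1·10 = 10.
Toxic: dull display gives 37 − 9 = 28; bright display gives 10 − 11 = -1. Stays. ✓
Palatable: dull display gives 37 − 9 = 28; bright display gives 10 − 72 = -62. Stays. ✓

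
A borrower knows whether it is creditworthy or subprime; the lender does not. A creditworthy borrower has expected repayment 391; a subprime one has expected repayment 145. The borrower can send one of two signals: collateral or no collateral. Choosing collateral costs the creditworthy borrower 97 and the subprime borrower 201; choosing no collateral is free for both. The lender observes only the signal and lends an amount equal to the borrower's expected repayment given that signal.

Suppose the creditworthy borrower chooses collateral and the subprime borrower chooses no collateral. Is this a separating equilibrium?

Under separation the lender infers type exactly: collateral → creditworthy (pays 391), no collateral → subprime (pays 145).
Creditworthy: collateral gives 391 − 97 = 294; no collateral gives 145 − 0 = 145. No deviation. ✓
Subprime: no collateral gives 145 − 0 = 145; collateral gives 391 − 201 = 190. Would deviate. ✗

No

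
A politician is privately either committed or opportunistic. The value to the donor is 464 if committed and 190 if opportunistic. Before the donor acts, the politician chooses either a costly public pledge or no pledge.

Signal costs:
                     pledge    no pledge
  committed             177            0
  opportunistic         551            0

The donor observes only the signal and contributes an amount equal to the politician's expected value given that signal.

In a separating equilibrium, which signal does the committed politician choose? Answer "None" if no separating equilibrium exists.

pledge

Try committed → pledge, opportunistic → no pledge:
  Under separation the donor infers type exactly: pledge → committed (pays 464), no pledge → opportunistic (pays 190).
  Committed: pledge gives 464 − 177 = 287; no pledge gives 190 − 0 = 190. No deviation. ✓
  Opportunistic: no pledge gives 190 − 0 = 190; pledge gives 464 − 551 = -87. No deviation. ✓
Both hold — the committed type sends pledge.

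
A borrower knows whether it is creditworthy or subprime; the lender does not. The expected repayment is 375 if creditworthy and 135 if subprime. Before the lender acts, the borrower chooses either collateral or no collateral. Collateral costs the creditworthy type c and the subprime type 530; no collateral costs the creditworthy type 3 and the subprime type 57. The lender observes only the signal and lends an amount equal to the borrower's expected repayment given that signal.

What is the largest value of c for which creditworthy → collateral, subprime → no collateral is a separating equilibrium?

Under separation: collateral → creditworthy (pays 375); no collateral → subprime (pays 135).
Subprime: 135 − 57 = 78 ≥ 375 − 530 = -155. Holds regardless of c. ✓
Creditworthy: 375 − c ≥ 135 − 3, so c ≤ 375 − 132 = 243.

243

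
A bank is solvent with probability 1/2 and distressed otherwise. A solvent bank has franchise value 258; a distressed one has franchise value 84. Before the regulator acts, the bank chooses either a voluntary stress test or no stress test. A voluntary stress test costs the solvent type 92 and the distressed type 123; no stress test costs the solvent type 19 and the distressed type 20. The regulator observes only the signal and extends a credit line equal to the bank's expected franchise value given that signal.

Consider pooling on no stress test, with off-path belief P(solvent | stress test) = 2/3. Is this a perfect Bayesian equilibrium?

Yes

At the pooled signal (no stress test) the regulator holds the prior 1/2 and pays 1/2·258 + 1/2·84 = 171. Off-path (stress test) belief 2/3 gives 2/3·258 + 1/3·84 = 200.
Solvent: no stress test gives 171 − 19 = 152; stress test gives 200 − 92 = 108. Stays. ✓
Distressed: no stress test gives 171 − 20 = 151; stress test gives 200 − 123 = 77. Stays. ✓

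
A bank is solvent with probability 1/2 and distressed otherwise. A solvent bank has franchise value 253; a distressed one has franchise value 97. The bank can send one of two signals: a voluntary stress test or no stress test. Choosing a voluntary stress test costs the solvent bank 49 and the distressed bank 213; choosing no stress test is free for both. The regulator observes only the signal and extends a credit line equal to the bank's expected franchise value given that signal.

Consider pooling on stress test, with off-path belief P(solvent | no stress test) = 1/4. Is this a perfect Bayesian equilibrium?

On the equilibrium path (stress test) the regulator holds the prior 1/2 and pays 1/2·253 + 1/2·97 = 175. Off-path (no stress test) belief 1/4 gives 1/4·253 + 3/4·97 = 136.
Solvent: stress test gives 175 − 49 = 126; no stress test gives 136 − 0 = 136. Deviates. ✗
Distressed: stress test gives 175 − 213 = -38; no stress test gives 136 − 0 = 136. Deviates. ✗

No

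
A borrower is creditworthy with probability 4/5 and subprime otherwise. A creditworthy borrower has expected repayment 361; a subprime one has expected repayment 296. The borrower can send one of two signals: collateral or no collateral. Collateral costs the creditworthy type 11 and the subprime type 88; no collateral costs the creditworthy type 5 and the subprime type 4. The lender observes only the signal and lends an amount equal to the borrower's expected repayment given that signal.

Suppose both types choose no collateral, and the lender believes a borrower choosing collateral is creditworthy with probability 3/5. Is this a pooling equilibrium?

Yes

At the pooled signal (no collateral) the lender holds the prior 4/5 and pays 4/5·361 + 1/5·296 = 348. Off-path (collateral) belief 3/5 gives 3/5·361 + 2/5·296 = 335.
Creditworthy: no collateral gives 348 − 5 = 343; collateral gives 335 − 11 = 324. Stays. ✓
Subprime: no collateral gives 348 − 4 = 344; collateral gives 335 − 88 = 247. Stays. ✓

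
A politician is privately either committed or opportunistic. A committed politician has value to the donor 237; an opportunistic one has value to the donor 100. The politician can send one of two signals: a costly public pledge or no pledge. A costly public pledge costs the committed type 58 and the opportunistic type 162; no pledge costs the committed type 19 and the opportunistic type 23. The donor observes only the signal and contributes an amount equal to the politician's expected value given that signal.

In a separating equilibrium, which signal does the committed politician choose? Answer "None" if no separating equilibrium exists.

Try committed → pledge, opportunistic → no pledge:
  If types separate, pledge earns payment 237 and no pledge earns 100.
  Committed: pledge gives 237 − 58 = 179; no pledge gives 100 − 19 = 81. No deviation. ✓
  Opportunistic: no pledge gives 100 − 23 = 77; pledge gives 237 − 162 = 75. No deviation. ✓
Both hold — the committed type sends pledge.

pledge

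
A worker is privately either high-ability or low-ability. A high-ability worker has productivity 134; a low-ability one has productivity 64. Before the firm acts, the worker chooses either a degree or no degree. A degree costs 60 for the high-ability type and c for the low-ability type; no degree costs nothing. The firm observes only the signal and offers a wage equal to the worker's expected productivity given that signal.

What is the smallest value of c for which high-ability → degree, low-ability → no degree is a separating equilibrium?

70

Under separation: degree → high-ability (pays 134); no degree → low-ability (pays 64).
High-ability: 134 − 60 = 74 ≥ 64 − 0 = 64. Holds regardless of c. ✓
Low-ability: 64 − 0 ≥ 134 − c, so c ≥ 134 − 64 = 70.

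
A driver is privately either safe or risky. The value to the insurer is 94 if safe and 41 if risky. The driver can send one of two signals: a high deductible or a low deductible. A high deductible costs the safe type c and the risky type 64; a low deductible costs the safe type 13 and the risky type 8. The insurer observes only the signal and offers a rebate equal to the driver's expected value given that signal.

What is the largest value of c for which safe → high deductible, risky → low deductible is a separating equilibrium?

Under separation: high deductible → safe (pays 94); low deductible → risky (pays 41).
Risky: 41 − 8 = 33 ≥ 94 − 64 = 30. Holds regardless of c. ✓
Safe: 94 − c ≥ 41 − 13, so c ≤ 94 − 28 = 66.

66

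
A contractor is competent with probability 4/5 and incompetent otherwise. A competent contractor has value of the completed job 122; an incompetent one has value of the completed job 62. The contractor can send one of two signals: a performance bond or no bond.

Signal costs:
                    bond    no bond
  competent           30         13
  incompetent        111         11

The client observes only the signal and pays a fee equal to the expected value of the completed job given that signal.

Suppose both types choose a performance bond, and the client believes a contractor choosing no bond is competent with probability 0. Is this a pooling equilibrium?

At the pooled signal (bond) the client holds the prior 4/5 and pays 4/5·122 + 1/5·62 = 110. Off-path (no bond) belief 0 gives 0·122 + 1·62 = 62.
Competent: bond gives 110 − 30 = 80; no bond gives 62 − 13 = 49. Stays. ✓
Incompetent: bond gives 110 − 111 = -1; no bond gives 62 − 11 = 51. Deviates. ✗

No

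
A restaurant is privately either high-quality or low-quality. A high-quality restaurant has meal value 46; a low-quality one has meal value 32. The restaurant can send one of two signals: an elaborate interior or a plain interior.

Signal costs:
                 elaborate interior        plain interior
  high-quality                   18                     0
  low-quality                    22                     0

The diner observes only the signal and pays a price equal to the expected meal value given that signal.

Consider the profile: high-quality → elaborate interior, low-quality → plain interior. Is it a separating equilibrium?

If types separate, elaborate interior earns payment 46 and plain interior earns 32.
High-quality: elaborate interior gives 46 − 18 = 28; plain interior gives 32 − 0 = 32. Would deviate. ✗
Low-quality: plain interior gives 32 − 0 = 32; elaborate interior gives 46 − 22 = 24. No deviation. ✓

No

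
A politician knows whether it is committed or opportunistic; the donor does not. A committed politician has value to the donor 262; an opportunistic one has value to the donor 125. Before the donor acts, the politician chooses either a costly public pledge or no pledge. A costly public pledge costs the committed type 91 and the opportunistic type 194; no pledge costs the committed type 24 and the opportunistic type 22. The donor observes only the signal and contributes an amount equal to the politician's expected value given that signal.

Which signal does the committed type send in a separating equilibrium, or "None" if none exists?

Try committed → pledge, opportunistic → no pledge:
  If types separate, pledge earns payment 262 and no pledge earns 125.
  Committed: pledge gives 262 − 91 = 171; no pledge gives 125 − 24 = 101. No deviation. ✓
  Opportunistic: no pledge gives 125 − 22 = 103; pledge gives 262 − 194 = 68. No deviation. ✓
Both hold — the committed type sends pledge.

pledge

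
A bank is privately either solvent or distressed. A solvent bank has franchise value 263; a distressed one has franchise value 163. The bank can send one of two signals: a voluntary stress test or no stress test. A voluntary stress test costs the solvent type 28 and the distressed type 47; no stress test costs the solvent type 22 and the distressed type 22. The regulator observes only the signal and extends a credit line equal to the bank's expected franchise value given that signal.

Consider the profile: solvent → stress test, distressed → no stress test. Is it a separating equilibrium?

If types separate, stress test earns payment 263 and no stress test earns 163.
Solvent: stress test gives 263 − 28 = 235; no stress test gives 163 − 22 = 141. No deviation. ✓
Distressed: no stress test gives 163 − 22 = 141; stress test gives 263 − 47 = 216. Would deviate. ✗

No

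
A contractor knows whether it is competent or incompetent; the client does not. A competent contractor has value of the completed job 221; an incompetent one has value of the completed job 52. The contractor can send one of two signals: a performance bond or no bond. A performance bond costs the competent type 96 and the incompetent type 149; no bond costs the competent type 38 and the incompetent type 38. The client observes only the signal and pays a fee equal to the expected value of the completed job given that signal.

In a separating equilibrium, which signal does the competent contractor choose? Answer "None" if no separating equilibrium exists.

Try competent → bond, incompetent → no bond:
  If types separate, bond earns payment 221 and no bond earns 52.
  Competent: bond gives 221 − 96 = 125; no bond gives 52 − 38 = 14. No deviation. ✓
  Incompetent: no bond gives 52 − 38 = 14; bond gives 221 − 149 = 72. Would deviate. ✗
Try competent → no bond, incompetent → bond:
  If types separate, no bond earns payment 221 and bond earns 52.
  Competent: no bond gives 221 − 38 = 183; bond gives 52 − 96 = -44. No deviation. ✓
  Incompetent: bond gives 52 − 149 = -97; no bond gives 221 − 38 = 183. Would deviate. ✗
Neither assignment is incentive-compatible.

None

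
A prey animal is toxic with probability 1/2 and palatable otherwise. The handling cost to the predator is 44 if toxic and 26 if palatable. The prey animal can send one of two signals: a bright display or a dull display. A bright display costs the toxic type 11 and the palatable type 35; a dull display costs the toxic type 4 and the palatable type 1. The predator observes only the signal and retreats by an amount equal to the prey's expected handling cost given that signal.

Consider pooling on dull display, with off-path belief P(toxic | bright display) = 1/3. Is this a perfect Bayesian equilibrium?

At the pooled signal (dull display) the predator holds the prior 1/2 and pays 1/2·44 + 1/2·26 = 35. Off-path (bright display) belief 1/3 gives 1/3·44 + 2/3·26 = 32.
Toxic: dull display gives 35 − 4 = 31; bright display gives 32 − 11 = 21. Stays. ✓
Palatable: dull display gives 35 − 1 = 34; bright display gives 32 − 35 = -3. Stays. ✓

Yes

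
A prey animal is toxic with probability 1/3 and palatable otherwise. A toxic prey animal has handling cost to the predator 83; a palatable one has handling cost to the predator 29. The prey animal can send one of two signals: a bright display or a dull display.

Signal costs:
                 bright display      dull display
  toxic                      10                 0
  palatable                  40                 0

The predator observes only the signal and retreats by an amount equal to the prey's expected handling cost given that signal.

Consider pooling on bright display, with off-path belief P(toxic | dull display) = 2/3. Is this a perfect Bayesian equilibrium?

No

At the pooled signal (bright display) the predator holds the prior 1/3 and pays 1/3·83 + 2/3·29 = 47. Off-path (dull display) belief 2/3 gives 2/3·83 + 1/3·29 = 65.
Toxic: bright display gives 47 − 10 = 37; dull display gives 65 − 0 = 65. Deviates. ✗
Palatable: bright display gives 47 − 40 = 7; dull display gives 65 − 0 = 65. Deviates. ✗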